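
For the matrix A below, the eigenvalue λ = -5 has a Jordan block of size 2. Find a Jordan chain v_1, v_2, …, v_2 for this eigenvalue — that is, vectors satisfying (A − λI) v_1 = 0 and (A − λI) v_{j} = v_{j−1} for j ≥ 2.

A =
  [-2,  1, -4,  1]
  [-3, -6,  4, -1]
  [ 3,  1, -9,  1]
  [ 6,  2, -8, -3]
A Jordan chain for λ = -5 of length 2:
v_1 = (3, -3, 3, 6)ᵀ
v_2 = (1, 0, 0, 0)ᵀ

Let N = A − (-5)·I. We want v_2 with N^2 v_2 = 0 but N^1 v_2 ≠ 0; then v_{j-1} := N · v_j for j = 2, …, 2.

Pick v_2 = (1, 0, 0, 0)ᵀ.
Then v_1 = N · v_2 = (3, -3, 3, 6)ᵀ.

Sanity check: (A − (-5)·I) v_1 = (0, 0, 0, 0)ᵀ = 0. ✓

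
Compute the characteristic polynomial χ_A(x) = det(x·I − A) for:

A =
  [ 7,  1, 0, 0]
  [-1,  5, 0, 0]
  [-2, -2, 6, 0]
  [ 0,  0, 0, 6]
x^4 - 24*x^3 + 216*x^2 - 864*x + 1296

Expanding det(x·I − A) (e.g. by cofactor expansion or by noting that A is similar to its Jordan form J, which has the same characteristic polynomial as A) gives
  χ_A(x) = x^4 - 24*x^3 + 216*x^2 - 864*x + 1296
which factors as (x - 6)^4. The eigenvalues (with algebraic multiplicities) are λ = 6 with multiplicity 4.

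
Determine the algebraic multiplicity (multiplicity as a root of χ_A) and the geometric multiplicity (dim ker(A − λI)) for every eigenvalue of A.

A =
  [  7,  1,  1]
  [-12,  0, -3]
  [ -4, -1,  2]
λ = 3: alg = 3, geom = 2

Step 1 — factor the characteristic polynomial to read off the algebraic multiplicities:
  χ_A(x) = (x - 3)^3

Step 2 — compute geometric multiplicities via the rank-nullity identity g(λ) = n − rank(A − λI):
  rank(A − (3)·I) = 1, so dim ker(A − (3)·I) = n − 1 = 2

Summary:
  λ = 3: algebraic multiplicity = 3, geometric multiplicity = 2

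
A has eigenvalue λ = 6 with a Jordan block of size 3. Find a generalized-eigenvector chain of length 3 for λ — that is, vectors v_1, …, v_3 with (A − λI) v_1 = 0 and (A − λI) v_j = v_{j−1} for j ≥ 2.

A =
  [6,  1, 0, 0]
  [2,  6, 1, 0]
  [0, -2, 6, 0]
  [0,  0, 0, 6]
A Jordan chain for λ = 6 of length 3:
v_1 = (2, 0, -4, 0)ᵀ
v_2 = (0, 2, 0, 0)ᵀ
v_3 = (1, 0, 0, 0)ᵀ

Let N = A − (6)·I. We want v_3 with N^3 v_3 = 0 but N^2 v_3 ≠ 0; then v_{j-1} := N · v_j for j = 3, …, 2.

Pick v_3 = (1, 0, 0, 0)ᵀ.
Then v_2 = N · v_3 = (0, 2, 0, 0)ᵀ.
Then v_1 = N · v_2 = (2, 0, -4, 0)ᵀ.

Sanity check: (A − (6)·I) v_1 = (0, 0, 0, 0)ᵀ = 0. ✓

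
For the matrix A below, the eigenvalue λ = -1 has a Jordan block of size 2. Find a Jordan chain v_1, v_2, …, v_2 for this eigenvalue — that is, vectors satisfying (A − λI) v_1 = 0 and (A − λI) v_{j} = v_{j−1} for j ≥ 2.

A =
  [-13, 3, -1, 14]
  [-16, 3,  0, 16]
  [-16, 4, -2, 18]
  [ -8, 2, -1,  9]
A Jordan chain for λ = -1 of length 2:
v_1 = (-12, -16, -16, -8)ᵀ
v_2 = (1, 0, 0, 0)ᵀ

Let N = A − (-1)·I. We want v_2 with N^2 v_2 = 0 but N^1 v_2 ≠ 0; then v_{j-1} := N · v_j for j = 2, …, 2.

Pick v_2 = (1, 0, 0, 0)ᵀ.
Then v_1 = N · v_2 = (-12, -16, -16, -8)ᵀ.

Sanity check: (A − (-1)·I) v_1 = (0, 0, 0, 0)ᵀ = 0. ✓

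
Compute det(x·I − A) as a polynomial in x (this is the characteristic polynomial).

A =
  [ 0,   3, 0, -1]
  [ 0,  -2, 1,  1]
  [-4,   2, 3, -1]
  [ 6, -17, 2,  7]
x^4 - 8*x^3 + 24*x^2 - 32*x + 16

Expanding det(x·I − A) (e.g. by cofactor expansion or by noting that A is similar to its Jordan form J, which has the same characteristic polynomial as A) gives
  χ_A(x) = x^4 - 8*x^3 + 24*x^2 - 32*x + 16
which factors as (x - 2)^4. The eigenvalues (with algebraic multiplicities) are λ = 2 with multiplicity 4.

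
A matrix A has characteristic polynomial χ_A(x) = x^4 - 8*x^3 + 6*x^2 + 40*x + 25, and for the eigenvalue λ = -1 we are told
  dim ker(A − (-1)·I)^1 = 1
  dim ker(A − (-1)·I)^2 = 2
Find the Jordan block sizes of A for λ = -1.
Block sizes for λ = -1: [2]

From the dimensions of kernels of powers, the number of Jordan blocks of size at least j is d_j − d_{j−1} where d_j = dim ker(N^j) (with d_0 = 0). Computing the differences gives [1, 1].
The number of blocks of size exactly k is (#blocks of size ≥ k) − (#blocks of size ≥ k + 1), so the partition is: 1 block(s) of size 2.
In nonincreasing order the block sizes are [2].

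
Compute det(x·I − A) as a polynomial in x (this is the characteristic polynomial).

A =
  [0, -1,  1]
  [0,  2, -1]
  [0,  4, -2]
x^3

Expanding det(x·I − A) (e.g. by cofactor expansion or by noting that A is similar to its Jordan form J, which has the same characteristic polynomial as A) gives
  χ_A(x) = x^3
which factors as x^3. The eigenvalues (with algebraic multiplicities) are λ = 0 with multiplicity 3.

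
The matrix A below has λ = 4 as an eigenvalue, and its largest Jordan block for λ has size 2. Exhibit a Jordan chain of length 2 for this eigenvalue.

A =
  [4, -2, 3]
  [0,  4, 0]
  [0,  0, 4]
A Jordan chain for λ = 4 of length 2:
v_1 = (-2, 0, 0)ᵀ
v_2 = (0, 1, 0)ᵀ

Let N = A − (4)·I. We want v_2 with N^2 v_2 = 0 but N^1 v_2 ≠ 0; then v_{j-1} := N · v_j for j = 2, …, 2.

Pick v_2 = (0, 1, 0)ᵀ.
Then v_1 = N · v_2 = (-2, 0, 0)ᵀ.

Sanity check: (A − (4)·I) v_1 = (0, 0, 0)ᵀ = 0. ✓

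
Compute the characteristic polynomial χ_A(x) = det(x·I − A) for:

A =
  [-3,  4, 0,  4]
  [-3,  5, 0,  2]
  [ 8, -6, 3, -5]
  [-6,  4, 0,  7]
x^4 - 12*x^3 + 54*x^2 - 108*x + 81

Expanding det(x·I − A) (e.g. by cofactor expansion or by noting that A is similar to its Jordan form J, which has the same characteristic polynomial as A) gives
  χ_A(x) = x^4 - 12*x^3 + 54*x^2 - 108*x + 81
which factors as (x - 3)^4. The eigenvalues (with algebraic multiplicities) are λ = 3 with multiplicity 4.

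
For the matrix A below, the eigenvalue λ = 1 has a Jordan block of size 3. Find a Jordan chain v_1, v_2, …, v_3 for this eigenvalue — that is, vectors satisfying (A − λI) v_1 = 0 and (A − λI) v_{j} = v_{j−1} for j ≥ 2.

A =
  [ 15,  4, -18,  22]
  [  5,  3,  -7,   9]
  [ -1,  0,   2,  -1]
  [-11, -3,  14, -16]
A Jordan chain for λ = 1 of length 3:
v_1 = (-8, -12, -4, 4)ᵀ
v_2 = (14, 5, -1, -11)ᵀ
v_3 = (1, 0, 0, 0)ᵀ

Let N = A − (1)·I. We want v_3 with N^3 v_3 = 0 but N^2 v_3 ≠ 0; then v_{j-1} := N · v_j for j = 3, …, 2.

Pick v_3 = (1, 0, 0, 0)ᵀ.
Then v_2 = N · v_3 = (14, 5, -1, -11)ᵀ.
Then v_1 = N · v_2 = (-8, -12, -4, 4)ᵀ.

Sanity check: (A − (1)·I) v_1 = (0, 0, 0, 0)ᵀ = 0. ✓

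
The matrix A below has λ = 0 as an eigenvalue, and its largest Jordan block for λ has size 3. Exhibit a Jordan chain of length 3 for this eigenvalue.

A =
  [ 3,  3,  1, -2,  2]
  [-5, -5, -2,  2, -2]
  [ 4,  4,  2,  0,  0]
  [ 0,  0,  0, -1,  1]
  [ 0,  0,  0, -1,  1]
A Jordan chain for λ = 0 of length 3:
v_1 = (-2, 2, 0, 0, 0)ᵀ
v_2 = (3, -5, 4, 0, 0)ᵀ
v_3 = (1, 0, 0, 0, 0)ᵀ

Let N = A − (0)·I. We want v_3 with N^3 v_3 = 0 but N^2 v_3 ≠ 0; then v_{j-1} := N · v_j for j = 3, …, 2.

Pick v_3 = (1, 0, 0, 0, 0)ᵀ.
Then v_2 = N · v_3 = (3, -5, 4, 0, 0)ᵀ.
Then v_1 = N · v_2 = (-2, 2, 0, 0, 0)ᵀ.

Sanity check: (A − (0)·I) v_1 = (0, 0, 0, 0, 0)ᵀ = 0. ✓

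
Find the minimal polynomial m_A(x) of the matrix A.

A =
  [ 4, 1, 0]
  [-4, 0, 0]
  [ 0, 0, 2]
x^2 - 4*x + 4

The characteristic polynomial is χ_A(x) = (x - 2)^3, so the eigenvalues are known. The minimal polynomial is
  m_A(x) = Π_λ (x − λ)^{k_λ}
where k_λ is the size of the *largest* Jordan block for λ (equivalently, the smallest k with (A − λI)^k v = 0 for every generalised eigenvector v of λ).

  λ = 2: largest Jordan block has size 2, contributing (x − 2)^2

So m_A(x) = (x - 2)^2 = x^2 - 4*x + 4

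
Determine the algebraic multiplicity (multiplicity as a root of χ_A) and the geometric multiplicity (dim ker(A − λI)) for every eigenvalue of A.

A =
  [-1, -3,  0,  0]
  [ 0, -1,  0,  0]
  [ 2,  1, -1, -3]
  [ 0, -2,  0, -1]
λ = -1: alg = 4, geom = 2

Step 1 — factor the characteristic polynomial to read off the algebraic multiplicities:
  χ_A(x) = (x + 1)^4

Step 2 — compute geometric multiplicities via the rank-nullity identity g(λ) = n − rank(A − λI):
  rank(A − (-1)·I) = 2, so dim ker(A − (-1)·I) = n − 2 = 2

Summary:
  λ = -1: algebraic multiplicity = 4, geometric multiplicity = 2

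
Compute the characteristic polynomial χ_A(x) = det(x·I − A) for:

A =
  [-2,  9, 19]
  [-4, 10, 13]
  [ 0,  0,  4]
x^3 - 12*x^2 + 48*x - 64

Expanding det(x·I − A) (e.g. by cofactor expansion or by noting that A is similar to its Jordan form J, which has the same characteristic polynomial as A) gives
  χ_A(x) = x^3 - 12*x^2 + 48*x - 64
which factors as (x - 4)^3. The eigenvalues (with algebraic multiplicities) are λ = 4 with multiplicity 3.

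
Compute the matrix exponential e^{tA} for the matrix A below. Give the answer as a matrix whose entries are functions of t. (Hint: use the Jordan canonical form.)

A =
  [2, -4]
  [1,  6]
e^{tA} =
  [-2*t*exp(4*t) + exp(4*t), -4*t*exp(4*t)]
  [t*exp(4*t), 2*t*exp(4*t) + exp(4*t)]

Strategy: write A = P · J · P⁻¹ where J is a Jordan canonical form, so e^{tA} = P · e^{tJ} · P⁻¹, and e^{tJ} can be computed block-by-block.

A has Jordan form
J =
  [4, 1]
  [0, 4]
(up to reordering of blocks).

Per-block formulas:
  For a 2×2 Jordan block J_2(4): exp(t · J_2(4)) = e^(4t)·(I + t·N), where N is the 2×2 nilpotent shift.

After assembling e^{tJ} and conjugating by P, we get:

e^{tA} =
  [-2*t*exp(4*t) + exp(4*t), -4*t*exp(4*t)]
  [t*exp(4*t), 2*t*exp(4*t) + exp(4*t)]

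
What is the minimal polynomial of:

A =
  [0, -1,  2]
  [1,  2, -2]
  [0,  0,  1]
x^2 - 2*x + 1

The characteristic polynomial is χ_A(x) = (x - 1)^3, so the eigenvalues are known. The minimal polynomial is
  m_A(x) = Π_λ (x − λ)^{k_λ}
where k_λ is the size of the *largest* Jordan block for λ (equivalently, the smallest k with (A − λI)^k v = 0 for every generalised eigenvector v of λ).

  λ = 1: largest Jordan block has size 2, contributing (x − 1)^2

So m_A(x) = (x - 1)^2 = x^2 - 2*x + 1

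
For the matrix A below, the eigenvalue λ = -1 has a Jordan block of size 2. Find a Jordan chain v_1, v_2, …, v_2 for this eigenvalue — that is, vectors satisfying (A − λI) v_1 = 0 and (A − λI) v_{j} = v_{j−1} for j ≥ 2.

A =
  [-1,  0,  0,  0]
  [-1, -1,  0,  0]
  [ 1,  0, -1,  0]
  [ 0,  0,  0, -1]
A Jordan chain for λ = -1 of length 2:
v_1 = (0, -1, 1, 0)ᵀ
v_2 = (1, 0, 0, 0)ᵀ

Let N = A − (-1)·I. We want v_2 with N^2 v_2 = 0 but N^1 v_2 ≠ 0; then v_{j-1} := N · v_j for j = 2, …, 2.

Pick v_2 = (1, 0, 0, 0)ᵀ.
Then v_1 = N · v_2 = (0, -1, 1, 0)ᵀ.

Sanity check: (A − (-1)·I) v_1 = (0, 0, 0, 0)ᵀ = 0. ✓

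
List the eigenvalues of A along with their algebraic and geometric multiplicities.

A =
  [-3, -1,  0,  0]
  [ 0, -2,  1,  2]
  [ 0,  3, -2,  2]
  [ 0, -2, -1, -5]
λ = -3: alg = 4, geom = 2

Step 1 — factor the characteristic polynomial to read off the algebraic multiplicities:
  χ_A(x) = (x + 3)^4

Step 2 — compute geometric multiplicities via the rank-nullity identity g(λ) = n − rank(A − λI):
  rank(A − (-3)·I) = 2, so dim ker(A − (-3)·I) = n − 2 = 2

Summary:
  λ = -3: algebraic multiplicity = 4, geometric multiplicity = 2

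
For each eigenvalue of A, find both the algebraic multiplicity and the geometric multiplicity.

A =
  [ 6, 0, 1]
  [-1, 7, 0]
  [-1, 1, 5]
λ = 6: alg = 3, geom = 1

Step 1 — factor the characteristic polynomial to read off the algebraic multiplicities:
  χ_A(x) = (x - 6)^3

Step 2 — compute geometric multiplicities via the rank-nullity identity g(λ) = n − rank(A − λI):
  rank(A − (6)·I) = 2, so dim ker(A − (6)·I) = n − 2 = 1

Summary:
  λ = 6: algebraic multiplicity = 3, geometric multiplicity = 1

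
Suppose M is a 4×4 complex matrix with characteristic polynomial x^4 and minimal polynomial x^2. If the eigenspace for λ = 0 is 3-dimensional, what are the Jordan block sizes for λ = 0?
Block sizes for λ = 0: [2, 1, 1]

Step 1 — from the characteristic polynomial, algebraic multiplicity of λ = 0 is 4. From dim ker(M − (0)·I) = 3, there are exactly 3 Jordan blocks for λ = 0.
Step 2 — from the minimal polynomial, the factor (x − 0)^2 tells us the largest block for λ = 0 has size 2.
Step 3 — with total size 4, 3 blocks, and largest block 2, the block sizes (in nonincreasing order) are [2, 1, 1].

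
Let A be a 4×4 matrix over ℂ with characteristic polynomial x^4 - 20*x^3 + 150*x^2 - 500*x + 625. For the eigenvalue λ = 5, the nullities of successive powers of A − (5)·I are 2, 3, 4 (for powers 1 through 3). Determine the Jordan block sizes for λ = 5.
Block sizes for λ = 5: [3, 1]

From the dimensions of kernels of powers, the number of Jordan blocks of size at least j is d_j − d_{j−1} where d_j = dim ker(N^j) (with d_0 = 0). Computing the differences gives [2, 1, 1].
The number of blocks of size exactly k is (#blocks of size ≥ k) − (#blocks of size ≥ k + 1), so the partition is: 1 block(s) of size 1, 1 block(s) of size 3.
In nonincreasing order the block sizes are [3, 1].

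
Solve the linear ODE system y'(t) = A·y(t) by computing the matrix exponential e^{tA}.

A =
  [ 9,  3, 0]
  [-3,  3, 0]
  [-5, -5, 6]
e^{tA} =
  [3*t*exp(6*t) + exp(6*t), 3*t*exp(6*t), 0]
  [-3*t*exp(6*t), -3*t*exp(6*t) + exp(6*t), 0]
  [-5*t*exp(6*t), -5*t*exp(6*t), exp(6*t)]

Strategy: write A = P · J · P⁻¹ where J is a Jordan canonical form, so e^{tA} = P · e^{tJ} · P⁻¹, and e^{tJ} can be computed block-by-block.

A has Jordan form
J =
  [6, 1, 0]
  [0, 6, 0]
  [0, 0, 6]
(up to reordering of blocks).

Per-block formulas:
  For a 2×2 Jordan block J_2(6): exp(t · J_2(6)) = e^(6t)·(I + t·N), where N is the 2×2 nilpotent shift.
  For a 1×1 block at λ = 6: exp(t · [6]) = [e^(6t)].

After assembling e^{tJ} and conjugating by P, we get:

e^{tA} =
  [3*t*exp(6*t) + exp(6*t), 3*t*exp(6*t), 0]
  [-3*t*exp(6*t), -3*t*exp(6*t) + exp(6*t), 0]
  [-5*t*exp(6*t), -5*t*exp(6*t), exp(6*t)]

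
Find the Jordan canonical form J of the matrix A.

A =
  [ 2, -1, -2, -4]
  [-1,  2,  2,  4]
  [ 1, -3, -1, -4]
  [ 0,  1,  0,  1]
J_3(1) ⊕ J_1(1)

The characteristic polynomial is
  det(x·I − A) = x^4 - 4*x^3 + 6*x^2 - 4*x + 1 = (x - 1)^4

Eigenvalues and multiplicities (the geometric multiplicity of λ is n − rank(A − λI), which equals the number of Jordan blocks for λ):
  λ = 1: algebraic multiplicity = 4, geometric multiplicity = 2

Determining the block sizes for each eigenvalue:
  λ = 1: with am = 4 and gm = 2, the partition is not yet determined (e.g. several partitions of 4 into 2 parts exist). Let N = A − (1)·I. Computing rank(N^1) = 2, rank(N^2) = 1, rank(N^3) = 0; the number of blocks of size ≥ j is rank(N^{j−1}) − rank(N^j), giving [2, 1, 1]. So we have 1 block(s) of size 3, 1 block(s) of size 1 → block sizes [3, 1]

Assembling the blocks gives a Jordan form
J =
  [1, 1, 0, 0]
  [0, 1, 1, 0]
  [0, 0, 1, 0]
  [0, 0, 0, 1]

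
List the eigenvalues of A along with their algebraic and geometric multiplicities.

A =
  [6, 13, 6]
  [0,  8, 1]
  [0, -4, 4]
λ = 6: alg = 3, geom = 1

Step 1 — factor the characteristic polynomial to read off the algebraic multiplicities:
  χ_A(x) = (x - 6)^3

Step 2 — compute geometric multiplicities via the rank-nullity identity g(λ) = n − rank(A − λI):
  rank(A − (6)·I) = 2, so dim ker(A − (6)·I) = n − 2 = 1

Summary:
  λ = 6: algebraic multiplicity = 3, geometric multiplicity = 1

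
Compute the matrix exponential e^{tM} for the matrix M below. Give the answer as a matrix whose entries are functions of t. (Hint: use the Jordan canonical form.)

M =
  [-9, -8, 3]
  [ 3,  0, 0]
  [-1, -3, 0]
e^{tM} =
  [9*t^2*exp(-3*t)/2 - 6*t*exp(-3*t) + exp(-3*t), 15*t^2*exp(-3*t)/2 - 8*t*exp(-3*t), -9*t^2*exp(-3*t)/2 + 3*t*exp(-3*t)]
  [-9*t^2*exp(-3*t)/2 + 3*t*exp(-3*t), -15*t^2*exp(-3*t)/2 + 3*t*exp(-3*t) + exp(-3*t), 9*t^2*exp(-3*t)/2]
  [-3*t^2*exp(-3*t) - t*exp(-3*t), -5*t^2*exp(-3*t) - 3*t*exp(-3*t), 3*t^2*exp(-3*t) + 3*t*exp(-3*t) + exp(-3*t)]

Strategy: write M = P · J · P⁻¹ where J is a Jordan canonical form, so e^{tM} = P · e^{tJ} · P⁻¹, and e^{tJ} can be computed block-by-block.

M has Jordan form
J =
  [-3,  1,  0]
  [ 0, -3,  1]
  [ 0,  0, -3]
(up to reordering of blocks).

Per-block formulas:
  For a 3×3 Jordan block J_3(-3): exp(t · J_3(-3)) = e^(-3t)·(I + t·N + (t^2/2)·N^2), where N is the 3×3 nilpotent shift.

After assembling e^{tJ} and conjugating by P, we get:

e^{tM} =
  [9*t^2*exp(-3*t)/2 - 6*t*exp(-3*t) + exp(-3*t), 15*t^2*exp(-3*t)/2 - 8*t*exp(-3*t), -9*t^2*exp(-3*t)/2 + 3*t*exp(-3*t)]
  [-9*t^2*exp(-3*t)/2 + 3*t*exp(-3*t), -15*t^2*exp(-3*t)/2 + 3*t*exp(-3*t) + exp(-3*t), 9*t^2*exp(-3*t)/2]
  [-3*t^2*exp(-3*t) - t*exp(-3*t), -5*t^2*exp(-3*t) - 3*t*exp(-3*t), 3*t^2*exp(-3*t) + 3*t*exp(-3*t) + exp(-3*t)]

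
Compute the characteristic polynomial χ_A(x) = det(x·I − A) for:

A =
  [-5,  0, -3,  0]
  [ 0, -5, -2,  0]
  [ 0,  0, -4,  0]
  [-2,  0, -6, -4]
x^4 + 18*x^3 + 121*x^2 + 360*x + 400

Expanding det(x·I − A) (e.g. by cofactor expansion or by noting that A is similar to its Jordan form J, which has the same characteristic polynomial as A) gives
  χ_A(x) = x^4 + 18*x^3 + 121*x^2 + 360*x + 400
which factors as (x + 4)^2*(x + 5)^2. The eigenvalues (with algebraic multiplicities) are λ = -5 with multiplicity 2, λ = -4 with multiplicity 2.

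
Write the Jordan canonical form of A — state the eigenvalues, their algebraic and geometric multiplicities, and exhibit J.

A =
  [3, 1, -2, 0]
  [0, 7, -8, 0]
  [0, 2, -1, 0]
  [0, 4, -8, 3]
J_2(3) ⊕ J_1(3) ⊕ J_1(3)

The characteristic polynomial is
  det(x·I − A) = x^4 - 12*x^3 + 54*x^2 - 108*x + 81 = (x - 3)^4

Eigenvalues and multiplicities (the geometric multiplicity of λ is n − rank(A − λI), which equals the number of Jordan blocks for λ):
  λ = 3: algebraic multiplicity = 4, geometric multiplicity = 3

Determining the block sizes for each eigenvalue:
  λ = 3: 3 blocks summing to 4 forces exactly one block of size 2 and the rest size 1 → block sizes [2, 1, 1]

Assembling the blocks gives a Jordan form
J =
  [3, 1, 0, 0]
  [0, 3, 0, 0]
  [0, 0, 3, 0]
  [0, 0, 0, 3]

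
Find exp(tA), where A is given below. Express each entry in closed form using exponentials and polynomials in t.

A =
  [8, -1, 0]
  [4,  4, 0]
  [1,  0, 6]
e^{tA} =
  [2*t*exp(6*t) + exp(6*t), -t*exp(6*t), 0]
  [4*t*exp(6*t), -2*t*exp(6*t) + exp(6*t), 0]
  [t^2*exp(6*t) + t*exp(6*t), -t^2*exp(6*t)/2, exp(6*t)]

Strategy: write A = P · J · P⁻¹ where J is a Jordan canonical form, so e^{tA} = P · e^{tJ} · P⁻¹, and e^{tJ} can be computed block-by-block.

A has Jordan form
J =
  [6, 1, 0]
  [0, 6, 1]
  [0, 0, 6]
(up to reordering of blocks).

Per-block formulas:
  For a 3×3 Jordan block J_3(6): exp(t · J_3(6)) = e^(6t)·(I + t·N + (t^2/2)·N^2), where N is the 3×3 nilpotent shift.

After assembling e^{tJ} and conjugating by P, we get:

e^{tA} =
  [2*t*exp(6*t) + exp(6*t), -t*exp(6*t), 0]
  [4*t*exp(6*t), -2*t*exp(6*t) + exp(6*t), 0]
  [t^2*exp(6*t) + t*exp(6*t), -t^2*exp(6*t)/2, exp(6*t)]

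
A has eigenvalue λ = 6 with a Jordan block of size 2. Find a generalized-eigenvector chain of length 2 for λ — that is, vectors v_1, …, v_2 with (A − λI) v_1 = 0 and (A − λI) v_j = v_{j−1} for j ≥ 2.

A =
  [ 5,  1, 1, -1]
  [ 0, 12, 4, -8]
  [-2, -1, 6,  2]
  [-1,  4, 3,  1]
A Jordan chain for λ = 6 of length 2:
v_1 = (-1, 0, -2, -1)ᵀ
v_2 = (1, 0, 0, 0)ᵀ

Let N = A − (6)·I. We want v_2 with N^2 v_2 = 0 but N^1 v_2 ≠ 0; then v_{j-1} := N · v_j for j = 2, …, 2.

Pick v_2 = (1, 0, 0, 0)ᵀ.
Then v_1 = N · v_2 = (-1, 0, -2, -1)ᵀ.

Sanity check: (A − (6)·I) v_1 = (0, 0, 0, 0)ᵀ = 0. ✓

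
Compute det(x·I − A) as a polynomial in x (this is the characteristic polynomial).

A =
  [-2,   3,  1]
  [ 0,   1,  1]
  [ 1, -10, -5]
x^3 + 6*x^2 + 12*x + 8

Expanding det(x·I − A) (e.g. by cofactor expansion or by noting that A is similar to its Jordan form J, which has the same characteristic polynomial as A) gives
  χ_A(x) = x^3 + 6*x^2 + 12*x + 8
which factors as (x + 2)^3. The eigenvalues (with algebraic multiplicities) are λ = -2 with multiplicity 3.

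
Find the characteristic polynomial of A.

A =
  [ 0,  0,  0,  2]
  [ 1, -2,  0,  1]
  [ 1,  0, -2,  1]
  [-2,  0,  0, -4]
x^4 + 8*x^3 + 24*x^2 + 32*x + 16

Expanding det(x·I − A) (e.g. by cofactor expansion or by noting that A is similar to its Jordan form J, which has the same characteristic polynomial as A) gives
  χ_A(x) = x^4 + 8*x^3 + 24*x^2 + 32*x + 16
which factors as (x + 2)^4. The eigenvalues (with algebraic multiplicities) are λ = -2 with multiplicity 4.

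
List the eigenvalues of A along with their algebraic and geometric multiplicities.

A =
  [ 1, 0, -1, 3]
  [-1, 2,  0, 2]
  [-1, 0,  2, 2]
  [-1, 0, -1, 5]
λ = 2: alg = 2, geom = 2; λ = 3: alg = 2, geom = 1

Step 1 — factor the characteristic polynomial to read off the algebraic multiplicities:
  χ_A(x) = (x - 3)^2*(x - 2)^2

Step 2 — compute geometric multiplicities via the rank-nullity identity g(λ) = n − rank(A − λI):
  rank(A − (2)·I) = 2, so dim ker(A − (2)·I) = n − 2 = 2
  rank(A − (3)·I) = 3, so dim ker(A − (3)·I) = n − 3 = 1

Summary:
  λ = 2: algebraic multiplicity = 2, geometric multiplicity = 2
  λ = 3: algebraic multiplicity = 2, geometric multiplicity = 1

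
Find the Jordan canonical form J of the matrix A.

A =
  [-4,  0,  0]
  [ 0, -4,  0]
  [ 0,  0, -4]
J_1(-4) ⊕ J_1(-4) ⊕ J_1(-4)

The characteristic polynomial is
  det(x·I − A) = x^3 + 12*x^2 + 48*x + 64 = (x + 4)^3

Eigenvalues and multiplicities (the geometric multiplicity of λ is n − rank(A − λI), which equals the number of Jordan blocks for λ):
  λ = -4: algebraic multiplicity = 3, geometric multiplicity = 3

Determining the block sizes for each eigenvalue:
  λ = -4: gm = am = 3, so every block has size 1 → block sizes [1, 1, 1]

Assembling the blocks gives a Jordan form
J =
  [-4,  0,  0]
  [ 0, -4,  0]
  [ 0,  0, -4]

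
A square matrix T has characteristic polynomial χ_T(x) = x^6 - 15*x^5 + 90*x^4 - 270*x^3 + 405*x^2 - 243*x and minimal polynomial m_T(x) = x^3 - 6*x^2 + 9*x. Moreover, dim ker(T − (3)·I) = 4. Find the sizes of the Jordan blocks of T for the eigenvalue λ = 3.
Block sizes for λ = 3: [2, 1, 1, 1]

Step 1 — from the characteristic polynomial, algebraic multiplicity of λ = 3 is 5. From dim ker(T − (3)·I) = 4, there are exactly 4 Jordan blocks for λ = 3.
Step 2 — from the minimal polynomial, the factor (x − 3)^2 tells us the largest block for λ = 3 has size 2.
Step 3 — with total size 5, 4 blocks, and largest block 2, the block sizes (in nonincreasing order) are [2, 1, 1, 1].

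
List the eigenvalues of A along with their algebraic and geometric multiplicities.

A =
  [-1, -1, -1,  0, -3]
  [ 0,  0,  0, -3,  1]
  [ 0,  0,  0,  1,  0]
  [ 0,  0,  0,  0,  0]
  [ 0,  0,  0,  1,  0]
λ = -1: alg = 1, geom = 1; λ = 0: alg = 4, geom = 2

Step 1 — factor the characteristic polynomial to read off the algebraic multiplicities:
  χ_A(x) = x^4*(x + 1)

Step 2 — compute geometric multiplicities via the rank-nullity identity g(λ) = n − rank(A − λI):
  rank(A − (-1)·I) = 4, so dim ker(A − (-1)·I) = n − 4 = 1
  rank(A − (0)·I) = 3, so dim ker(A − (0)·I) = n − 3 = 2

Summary:
  λ = -1: algebraic multiplicity = 1, geometric multiplicity = 1
  λ = 0: algebraic multiplicity = 4, geometric multiplicity = 2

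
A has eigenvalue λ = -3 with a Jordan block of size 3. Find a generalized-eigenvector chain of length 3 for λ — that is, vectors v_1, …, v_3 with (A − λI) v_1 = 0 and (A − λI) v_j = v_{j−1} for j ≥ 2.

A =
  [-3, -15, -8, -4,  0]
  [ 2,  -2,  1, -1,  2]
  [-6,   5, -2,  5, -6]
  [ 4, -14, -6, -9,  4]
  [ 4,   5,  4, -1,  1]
A Jordan chain for λ = -3 of length 3:
v_1 = (2, 0, 0, 0, -2)ᵀ
v_2 = (0, 2, -6, 4, 4)ᵀ
v_3 = (1, 0, 0, 0, 0)ᵀ

Let N = A − (-3)·I. We want v_3 with N^3 v_3 = 0 but N^2 v_3 ≠ 0; then v_{j-1} := N · v_j for j = 3, …, 2.

Pick v_3 = (1, 0, 0, 0, 0)ᵀ.
Then v_2 = N · v_3 = (0, 2, -6, 4, 4)ᵀ.
Then v_1 = N · v_2 = (2, 0, 0, 0, -2)ᵀ.

Sanity check: (A − (-3)·I) v_1 = (0, 0, 0, 0, 0)ᵀ = 0. ✓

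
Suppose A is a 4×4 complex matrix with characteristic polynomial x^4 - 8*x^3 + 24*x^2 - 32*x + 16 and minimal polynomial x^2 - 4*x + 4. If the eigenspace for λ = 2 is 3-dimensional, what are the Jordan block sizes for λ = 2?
Block sizes for λ = 2: [2, 1, 1]

Step 1 — from the characteristic polynomial, algebraic multiplicity of λ = 2 is 4. From dim ker(A − (2)·I) = 3, there are exactly 3 Jordan blocks for λ = 2.
Step 2 — from the minimal polynomial, the factor (x − 2)^2 tells us the largest block for λ = 2 has size 2.
Step 3 — with total size 4, 3 blocks, and largest block 2, the block sizes (in nonincreasing order) are [2, 1, 1].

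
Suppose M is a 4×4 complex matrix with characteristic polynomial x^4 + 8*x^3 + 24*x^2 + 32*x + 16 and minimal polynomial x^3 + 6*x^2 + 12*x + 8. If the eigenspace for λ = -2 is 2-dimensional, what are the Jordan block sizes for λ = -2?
Block sizes for λ = -2: [3, 1]

Step 1 — from the characteristic polynomial, algebraic multiplicity of λ = -2 is 4. From dim ker(M − (-2)·I) = 2, there are exactly 2 Jordan blocks for λ = -2.
Step 2 — from the minimal polynomial, the factor (x + 2)^3 tells us the largest block for λ = -2 has size 3.
Step 3 — with total size 4, 2 blocks, and largest block 3, the block sizes (in nonincreasing order) are [3, 1].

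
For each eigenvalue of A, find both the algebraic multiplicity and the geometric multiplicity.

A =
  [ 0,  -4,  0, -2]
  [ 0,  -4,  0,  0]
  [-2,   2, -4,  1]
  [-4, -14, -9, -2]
λ = -4: alg = 2, geom = 2; λ = -1: alg = 2, geom = 1

Step 1 — factor the characteristic polynomial to read off the algebraic multiplicities:
  χ_A(x) = (x + 1)^2*(x + 4)^2

Step 2 — compute geometric multiplicities via the rank-nullity identity g(λ) = n − rank(A − λI):
  rank(A − (-4)·I) = 2, so dim ker(A − (-4)·I) = n − 2 = 2
  rank(A − (-1)·I) = 3, so dim ker(A − (-1)·I) = n − 3 = 1

Summary:
  λ = -4: algebraic multiplicity = 2, geometric multiplicity = 2
  λ = -1: algebraic multiplicity = 2, geometric multiplicity = 1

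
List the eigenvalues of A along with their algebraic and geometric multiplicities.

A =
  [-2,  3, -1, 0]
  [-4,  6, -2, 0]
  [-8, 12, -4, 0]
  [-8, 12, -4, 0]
λ = 0: alg = 4, geom = 3

Step 1 — factor the characteristic polynomial to read off the algebraic multiplicities:
  χ_A(x) = x^4

Step 2 — compute geometric multiplicities via the rank-nullity identity g(λ) = n − rank(A − λI):
  rank(A − (0)·I) = 1, so dim ker(A − (0)·I) = n − 1 = 3

Summary:
  λ = 0: algebraic multiplicity = 4, geometric multiplicity = 3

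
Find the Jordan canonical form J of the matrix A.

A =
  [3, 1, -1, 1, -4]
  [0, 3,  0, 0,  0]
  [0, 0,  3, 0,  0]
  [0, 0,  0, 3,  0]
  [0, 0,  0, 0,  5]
J_2(3) ⊕ J_1(3) ⊕ J_1(3) ⊕ J_1(5)

The characteristic polynomial is
  det(x·I − A) = x^5 - 17*x^4 + 114*x^3 - 378*x^2 + 621*x - 405 = (x - 5)*(x - 3)^4

Eigenvalues and multiplicities (the geometric multiplicity of λ is n − rank(A − λI), which equals the number of Jordan blocks for λ):
  λ = 3: algebraic multiplicity = 4, geometric multiplicity = 3
  λ = 5: algebraic multiplicity = 1, geometric multiplicity = 1

Determining the block sizes for each eigenvalue:
  λ = 3: 3 blocks summing to 4 forces exactly one block of size 2 and the rest size 1 → block sizes [2, 1, 1]
  λ = 5: one block (gm = 1), so the single block has size am = 1 → block sizes [1]

Assembling the blocks gives a Jordan form
J =
  [3, 1, 0, 0, 0]
  [0, 3, 0, 0, 0]
  [0, 0, 3, 0, 0]
  [0, 0, 0, 3, 0]
  [0, 0, 0, 0, 5]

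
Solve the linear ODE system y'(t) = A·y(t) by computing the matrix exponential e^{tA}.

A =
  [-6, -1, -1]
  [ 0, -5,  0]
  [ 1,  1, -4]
e^{tA} =
  [-t*exp(-5*t) + exp(-5*t), -t*exp(-5*t), -t*exp(-5*t)]
  [0, exp(-5*t), 0]
  [t*exp(-5*t), t*exp(-5*t), t*exp(-5*t) + exp(-5*t)]

Strategy: write A = P · J · P⁻¹ where J is a Jordan canonical form, so e^{tA} = P · e^{tJ} · P⁻¹, and e^{tJ} can be computed block-by-block.

A has Jordan form
J =
  [-5,  1,  0]
  [ 0, -5,  0]
  [ 0,  0, -5]
(up to reordering of blocks).

Per-block formulas:
  For a 1×1 block at λ = -5: exp(t · [-5]) = [e^(-5t)].
  For a 2×2 Jordan block J_2(-5): exp(t · J_2(-5)) = e^(-5t)·(I + t·N), where N is the 2×2 nilpotent shift.

After assembling e^{tJ} and conjugating by P, we get:

e^{tA} =
  [-t*exp(-5*t) + exp(-5*t), -t*exp(-5*t), -t*exp(-5*t)]
  [0, exp(-5*t), 0]
  [t*exp(-5*t), t*exp(-5*t), t*exp(-5*t) + exp(-5*t)]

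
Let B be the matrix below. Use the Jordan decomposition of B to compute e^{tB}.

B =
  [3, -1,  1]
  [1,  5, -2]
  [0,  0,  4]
e^{tB} =
  [-t*exp(4*t) + exp(4*t), -t*exp(4*t), t^2*exp(4*t)/2 + t*exp(4*t)]
  [t*exp(4*t), t*exp(4*t) + exp(4*t), -t^2*exp(4*t)/2 - 2*t*exp(4*t)]
  [0, 0, exp(4*t)]

Strategy: write B = P · J · P⁻¹ where J is a Jordan canonical form, so e^{tB} = P · e^{tJ} · P⁻¹, and e^{tJ} can be computed block-by-block.

B has Jordan form
J =
  [4, 1, 0]
  [0, 4, 1]
  [0, 0, 4]
(up to reordering of blocks).

Per-block formulas:
  For a 3×3 Jordan block J_3(4): exp(t · J_3(4)) = e^(4t)·(I + t·N + (t^2/2)·N^2), where N is the 3×3 nilpotent shift.

After assembling e^{tJ} and conjugating by P, we get:

e^{tB} =
  [-t*exp(4*t) + exp(4*t), -t*exp(4*t), t^2*exp(4*t)/2 + t*exp(4*t)]
  [t*exp(4*t), t*exp(4*t) + exp(4*t), -t^2*exp(4*t)/2 - 2*t*exp(4*t)]
  [0, 0, exp(4*t)]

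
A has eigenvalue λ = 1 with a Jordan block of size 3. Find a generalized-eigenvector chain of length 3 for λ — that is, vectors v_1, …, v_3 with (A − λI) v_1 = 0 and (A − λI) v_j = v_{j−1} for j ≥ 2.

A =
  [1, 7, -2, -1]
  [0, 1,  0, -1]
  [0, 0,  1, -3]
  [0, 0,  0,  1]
A Jordan chain for λ = 1 of length 3:
v_1 = (-1, 0, 0, 0)ᵀ
v_2 = (-1, -1, -3, 0)ᵀ
v_3 = (0, 0, 0, 1)ᵀ

Let N = A − (1)·I. We want v_3 with N^3 v_3 = 0 but N^2 v_3 ≠ 0; then v_{j-1} := N · v_j for j = 3, …, 2.

Pick v_3 = (0, 0, 0, 1)ᵀ.
Then v_2 = N · v_3 = (-1, -1, -3, 0)ᵀ.
Then v_1 = N · v_2 = (-1, 0, 0, 0)ᵀ.

Sanity check: (A − (1)·I) v_1 = (0, 0, 0, 0)ᵀ = 0. ✓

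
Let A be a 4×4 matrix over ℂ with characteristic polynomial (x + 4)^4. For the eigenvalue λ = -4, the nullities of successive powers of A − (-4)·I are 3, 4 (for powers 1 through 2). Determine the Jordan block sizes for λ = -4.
Block sizes for λ = -4: [2, 1, 1]

From the dimensions of kernels of powers, the number of Jordan blocks of size at least j is d_j − d_{j−1} where d_j = dim ker(N^j) (with d_0 = 0). Computing the differences gives [3, 1].
The number of blocks of size exactly k is (#blocks of size ≥ k) − (#blocks of size ≥ k + 1), so the partition is: 2 block(s) of size 1, 1 block(s) of size 2.
In nonincreasing order the block sizes are [2, 1, 1].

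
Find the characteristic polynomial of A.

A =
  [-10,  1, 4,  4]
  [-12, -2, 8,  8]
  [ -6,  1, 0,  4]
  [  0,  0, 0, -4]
x^4 + 16*x^3 + 96*x^2 + 256*x + 256

Expanding det(x·I − A) (e.g. by cofactor expansion or by noting that A is similar to its Jordan form J, which has the same characteristic polynomial as A) gives
  χ_A(x) = x^4 + 16*x^3 + 96*x^2 + 256*x + 256
which factors as (x + 4)^4. The eigenvalues (with algebraic multiplicities) are λ = -4 with multiplicity 4.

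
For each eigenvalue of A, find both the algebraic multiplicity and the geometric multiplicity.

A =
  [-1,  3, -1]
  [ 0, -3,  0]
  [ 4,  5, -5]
λ = -3: alg = 3, geom = 1

Step 1 — factor the characteristic polynomial to read off the algebraic multiplicities:
  χ_A(x) = (x + 3)^3

Step 2 — compute geometric multiplicities via the rank-nullity identity g(λ) = n − rank(A − λI):
  rank(A − (-3)·I) = 2, so dim ker(A − (-3)·I) = n − 2 = 1

Summary:
  λ = -3: algebraic multiplicity = 3, geometric multiplicity = 1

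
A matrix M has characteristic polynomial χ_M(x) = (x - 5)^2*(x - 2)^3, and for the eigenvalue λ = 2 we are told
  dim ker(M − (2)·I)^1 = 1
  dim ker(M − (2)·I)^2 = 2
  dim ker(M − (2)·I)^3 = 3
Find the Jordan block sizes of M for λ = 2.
Block sizes for λ = 2: [3]

From the dimensions of kernels of powers, the number of Jordan blocks of size at least j is d_j − d_{j−1} where d_j = dim ker(N^j) (with d_0 = 0). Computing the differences gives [1, 1, 1].
The number of blocks of size exactly k is (#blocks of size ≥ k) − (#blocks of size ≥ k + 1), so the partition is: 1 block(s) of size 3.
In nonincreasing order the block sizes are [3].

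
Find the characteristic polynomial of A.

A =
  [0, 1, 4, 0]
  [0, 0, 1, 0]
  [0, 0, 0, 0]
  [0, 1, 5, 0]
x^4

Expanding det(x·I − A) (e.g. by cofactor expansion or by noting that A is similar to its Jordan form J, which has the same characteristic polynomial as A) gives
  χ_A(x) = x^4
which factors as x^4. The eigenvalues (with algebraic multiplicities) are λ = 0 with multiplicity 4.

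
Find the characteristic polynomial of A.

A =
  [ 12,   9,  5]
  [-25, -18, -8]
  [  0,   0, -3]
x^3 + 9*x^2 + 27*x + 27

Expanding det(x·I − A) (e.g. by cofactor expansion or by noting that A is similar to its Jordan form J, which has the same characteristic polynomial as A) gives
  χ_A(x) = x^3 + 9*x^2 + 27*x + 27
which factors as (x + 3)^3. The eigenvalues (with algebraic multiplicities) are λ = -3 with multiplicity 3.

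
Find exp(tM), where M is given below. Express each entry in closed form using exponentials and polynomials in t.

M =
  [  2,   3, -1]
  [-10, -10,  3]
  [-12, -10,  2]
e^{tM} =
  [-t^2*exp(-2*t) + 4*t*exp(-2*t) + exp(-2*t), -t^2*exp(-2*t) + 3*t*exp(-2*t), t^2*exp(-2*t)/2 - t*exp(-2*t)]
  [2*t^2*exp(-2*t) - 10*t*exp(-2*t), 2*t^2*exp(-2*t) - 8*t*exp(-2*t) + exp(-2*t), -t^2*exp(-2*t) + 3*t*exp(-2*t)]
  [2*t^2*exp(-2*t) - 12*t*exp(-2*t), 2*t^2*exp(-2*t) - 10*t*exp(-2*t), -t^2*exp(-2*t) + 4*t*exp(-2*t) + exp(-2*t)]

Strategy: write M = P · J · P⁻¹ where J is a Jordan canonical form, so e^{tM} = P · e^{tJ} · P⁻¹, and e^{tJ} can be computed block-by-block.

M has Jordan form
J =
  [-2,  1,  0]
  [ 0, -2,  1]
  [ 0,  0, -2]
(up to reordering of blocks).

Per-block formulas:
  For a 3×3 Jordan block J_3(-2): exp(t · J_3(-2)) = e^(-2t)·(I + t·N + (t^2/2)·N^2), where N is the 3×3 nilpotent shift.

After assembling e^{tJ} and conjugating by P, we get:

e^{tM} =
  [-t^2*exp(-2*t) + 4*t*exp(-2*t) + exp(-2*t), -t^2*exp(-2*t) + 3*t*exp(-2*t), t^2*exp(-2*t)/2 - t*exp(-2*t)]
  [2*t^2*exp(-2*t) - 10*t*exp(-2*t), 2*t^2*exp(-2*t) - 8*t*exp(-2*t) + exp(-2*t), -t^2*exp(-2*t) + 3*t*exp(-2*t)]
  [2*t^2*exp(-2*t) - 12*t*exp(-2*t), 2*t^2*exp(-2*t) - 10*t*exp(-2*t), -t^2*exp(-2*t) + 4*t*exp(-2*t) + exp(-2*t)]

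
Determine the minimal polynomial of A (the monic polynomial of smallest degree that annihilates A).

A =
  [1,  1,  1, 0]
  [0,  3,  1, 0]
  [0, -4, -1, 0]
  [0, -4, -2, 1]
x^3 - 3*x^2 + 3*x - 1

The characteristic polynomial is χ_A(x) = (x - 1)^4, so the eigenvalues are known. The minimal polynomial is
  m_A(x) = Π_λ (x − λ)^{k_λ}
where k_λ is the size of the *largest* Jordan block for λ (equivalently, the smallest k with (A − λI)^k v = 0 for every generalised eigenvector v of λ).

  λ = 1: largest Jordan block has size 3, contributing (x − 1)^3

So m_A(x) = (x - 1)^3 = x^3 - 3*x^2 + 3*x - 1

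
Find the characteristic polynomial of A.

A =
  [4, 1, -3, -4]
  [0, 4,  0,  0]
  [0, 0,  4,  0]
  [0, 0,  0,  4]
x^4 - 16*x^3 + 96*x^2 - 256*x + 256

Expanding det(x·I − A) (e.g. by cofactor expansion or by noting that A is similar to its Jordan form J, which has the same characteristic polynomial as A) gives
  χ_A(x) = x^4 - 16*x^3 + 96*x^2 - 256*x + 256
which factors as (x - 4)^4. The eigenvalues (with algebraic multiplicities) are λ = 4 with multiplicity 4.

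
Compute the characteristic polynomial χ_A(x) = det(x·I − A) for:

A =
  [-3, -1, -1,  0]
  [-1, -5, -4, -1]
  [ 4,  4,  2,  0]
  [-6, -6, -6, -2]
x^4 + 8*x^3 + 24*x^2 + 32*x + 16

Expanding det(x·I − A) (e.g. by cofactor expansion or by noting that A is similar to its Jordan form J, which has the same characteristic polynomial as A) gives
  χ_A(x) = x^4 + 8*x^3 + 24*x^2 + 32*x + 16
which factors as (x + 2)^4. The eigenvalues (with algebraic multiplicities) are λ = -2 with multiplicity 4.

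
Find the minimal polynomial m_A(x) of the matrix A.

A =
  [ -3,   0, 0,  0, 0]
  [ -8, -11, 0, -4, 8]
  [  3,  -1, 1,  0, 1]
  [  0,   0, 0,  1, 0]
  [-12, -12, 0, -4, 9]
x^3 + x^2 - 5*x + 3

The characteristic polynomial is χ_A(x) = (x - 1)^3*(x + 3)^2, so the eigenvalues are known. The minimal polynomial is
  m_A(x) = Π_λ (x − λ)^{k_λ}
where k_λ is the size of the *largest* Jordan block for λ (equivalently, the smallest k with (A − λI)^k v = 0 for every generalised eigenvector v of λ).

  λ = -3: largest Jordan block has size 1, contributing (x + 3)
  λ = 1: largest Jordan block has size 2, contributing (x − 1)^2

So m_A(x) = (x - 1)^2*(x + 3) = x^3 + x^2 - 5*x + 3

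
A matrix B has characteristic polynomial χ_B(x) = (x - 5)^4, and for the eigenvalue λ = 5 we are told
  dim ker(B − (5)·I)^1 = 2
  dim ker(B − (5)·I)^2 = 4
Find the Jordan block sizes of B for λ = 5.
Block sizes for λ = 5: [2, 2]

From the dimensions of kernels of powers, the number of Jordan blocks of size at least j is d_j − d_{j−1} where d_j = dim ker(N^j) (with d_0 = 0). Computing the differences gives [2, 2].
The number of blocks of size exactly k is (#blocks of size ≥ k) − (#blocks of size ≥ k + 1), so the partition is: 2 block(s) of size 2.
In nonincreasing order the block sizes are [2, 2].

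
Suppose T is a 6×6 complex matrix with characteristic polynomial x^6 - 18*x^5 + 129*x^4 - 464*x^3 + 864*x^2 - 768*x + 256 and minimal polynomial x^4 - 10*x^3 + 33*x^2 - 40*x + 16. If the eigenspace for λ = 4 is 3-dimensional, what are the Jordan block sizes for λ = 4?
Block sizes for λ = 4: [2, 1, 1]

Step 1 — from the characteristic polynomial, algebraic multiplicity of λ = 4 is 4. From dim ker(T − (4)·I) = 3, there are exactly 3 Jordan blocks for λ = 4.
Step 2 — from the minimal polynomial, the factor (x − 4)^2 tells us the largest block for λ = 4 has size 2.
Step 3 — with total size 4, 3 blocks, and largest block 2, the block sizes (in nonincreasing order) are [2, 1, 1].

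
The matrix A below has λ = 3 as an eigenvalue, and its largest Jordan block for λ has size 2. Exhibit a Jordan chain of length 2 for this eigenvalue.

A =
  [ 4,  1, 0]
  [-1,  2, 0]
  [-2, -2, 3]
A Jordan chain for λ = 3 of length 2:
v_1 = (1, -1, -2)ᵀ
v_2 = (1, 0, 0)ᵀ

Let N = A − (3)·I. We want v_2 with N^2 v_2 = 0 but N^1 v_2 ≠ 0; then v_{j-1} := N · v_j for j = 2, …, 2.

Pick v_2 = (1, 0, 0)ᵀ.
Then v_1 = N · v_2 = (1, -1, -2)ᵀ.

Sanity check: (A − (3)·I) v_1 = (0, 0, 0)ᵀ = 0. ✓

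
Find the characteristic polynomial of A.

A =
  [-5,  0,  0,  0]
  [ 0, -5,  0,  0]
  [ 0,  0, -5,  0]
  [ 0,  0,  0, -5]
x^4 + 20*x^3 + 150*x^2 + 500*x + 625

Expanding det(x·I − A) (e.g. by cofactor expansion or by noting that A is similar to its Jordan form J, which has the same characteristic polynomial as A) gives
  χ_A(x) = x^4 + 20*x^3 + 150*x^2 + 500*x + 625
which factors as (x + 5)^4. The eigenvalues (with algebraic multiplicities) are λ = -5 with multiplicity 4.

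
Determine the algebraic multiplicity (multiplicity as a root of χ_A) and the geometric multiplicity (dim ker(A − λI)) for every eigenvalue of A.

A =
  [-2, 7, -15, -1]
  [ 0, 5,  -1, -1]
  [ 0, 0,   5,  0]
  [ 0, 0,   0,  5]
λ = -2: alg = 1, geom = 1; λ = 5: alg = 3, geom = 2

Step 1 — factor the characteristic polynomial to read off the algebraic multiplicities:
  χ_A(x) = (x - 5)^3*(x + 2)

Step 2 — compute geometric multiplicities via the rank-nullity identity g(λ) = n − rank(A − λI):
  rank(A − (-2)·I) = 3, so dim ker(A − (-2)·I) = n − 3 = 1
  rank(A − (5)·I) = 2, so dim ker(A − (5)·I) = n − 2 = 2

Summary:
  λ = -2: algebraic multiplicity = 1, geometric multiplicity = 1
  λ = 5: algebraic multiplicity = 3, geometric multiplicity = 2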